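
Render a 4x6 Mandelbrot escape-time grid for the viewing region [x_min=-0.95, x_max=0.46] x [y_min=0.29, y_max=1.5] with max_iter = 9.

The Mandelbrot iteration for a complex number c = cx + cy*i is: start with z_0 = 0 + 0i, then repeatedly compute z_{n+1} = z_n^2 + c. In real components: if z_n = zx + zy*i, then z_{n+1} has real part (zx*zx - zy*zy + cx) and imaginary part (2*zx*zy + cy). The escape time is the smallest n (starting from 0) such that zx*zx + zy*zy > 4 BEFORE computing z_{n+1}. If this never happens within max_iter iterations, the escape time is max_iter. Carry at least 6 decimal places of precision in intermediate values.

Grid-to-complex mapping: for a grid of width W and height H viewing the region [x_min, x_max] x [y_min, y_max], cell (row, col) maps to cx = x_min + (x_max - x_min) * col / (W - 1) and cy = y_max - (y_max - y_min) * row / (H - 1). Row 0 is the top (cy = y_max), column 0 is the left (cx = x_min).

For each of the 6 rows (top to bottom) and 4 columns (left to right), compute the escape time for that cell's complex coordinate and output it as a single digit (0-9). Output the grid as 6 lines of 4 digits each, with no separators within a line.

(row=0, col=0): c = -0.9500 + 1.5000i → escape time 2
(row=0, col=1): c = -0.4800 + 1.5000i → escape time 2
(row=0, col=2): c = -0.0100 + 1.5000i → escape time 2
(row=0, col=3): c = 0.4600 + 1.5000i → escape time 2
(row=1, col=0): c = -0.9500 + 1.2580i → escape time 3
(row=1, col=1): c = -0.4800 + 1.2580i → escape time 3
(row=1, col=2): c = -0.0100 + 1.2580i → escape time 2
(row=1, col=3): c = 0.4600 + 1.2580i → escape time 2
(row=2, col=0): c = -0.9500 + 1.0160i → escape time 3
(row=2, col=1): c = -0.4800 + 1.0160i → escape time 4
(row=2, col=2): c = -0.0100 + 1.0160i → escape time 9
(row=2, col=3): c = 0.4600 + 1.0160i → escape time 3
(row=3, col=0): c = -0.9500 + 0.7740i → escape time 4
(row=3, col=1): c = -0.4800 + 0.7740i → escape time 6
(row=3, col=2): c = -0.0100 + 0.7740i → escape time 9
(row=3, col=3): c = 0.4600 + 0.7740i → escape time 3
(row=4, col=0): c = -0.9500 + 0.5320i → escape time 5
(row=4, col=1): c = -0.4800 + 0.5320i → escape time 9
(row=4, col=2): c = -0.0100 + 0.5320i → escape time 9
(row=4, col=3): c = 0.4600 + 0.5320i → escape time 5
(row=5, col=0): c = -0.9500 + 0.2900i → escape time 9
(row=5, col=1): c = -0.4800 + 0.2900i → escape time 9
(row=5, col=2): c = -0.0100 + 0.2900i → escape time 9
(row=5, col=3): c = 0.4600 + 0.2900i → escape time 7

Answer: 2222
3322
3493
4693
5995
9997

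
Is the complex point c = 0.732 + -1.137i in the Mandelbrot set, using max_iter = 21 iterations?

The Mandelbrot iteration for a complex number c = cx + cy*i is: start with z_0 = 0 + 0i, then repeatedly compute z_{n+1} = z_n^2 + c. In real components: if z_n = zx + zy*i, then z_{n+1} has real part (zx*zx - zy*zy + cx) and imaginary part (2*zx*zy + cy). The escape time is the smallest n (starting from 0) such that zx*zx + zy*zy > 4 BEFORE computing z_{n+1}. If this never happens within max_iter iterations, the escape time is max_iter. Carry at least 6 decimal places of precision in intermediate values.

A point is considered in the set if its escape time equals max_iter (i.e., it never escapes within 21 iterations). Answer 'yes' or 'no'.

z_0 = 0 + 0i, c = 0.7320 + -1.1370i
Iter 1: z = 0.7320 + -1.1370i, |z|^2 = 1.8286
Iter 2: z = -0.0249 + -2.8016i, |z|^2 = 7.8494
Escaped at iteration 2

Answer: no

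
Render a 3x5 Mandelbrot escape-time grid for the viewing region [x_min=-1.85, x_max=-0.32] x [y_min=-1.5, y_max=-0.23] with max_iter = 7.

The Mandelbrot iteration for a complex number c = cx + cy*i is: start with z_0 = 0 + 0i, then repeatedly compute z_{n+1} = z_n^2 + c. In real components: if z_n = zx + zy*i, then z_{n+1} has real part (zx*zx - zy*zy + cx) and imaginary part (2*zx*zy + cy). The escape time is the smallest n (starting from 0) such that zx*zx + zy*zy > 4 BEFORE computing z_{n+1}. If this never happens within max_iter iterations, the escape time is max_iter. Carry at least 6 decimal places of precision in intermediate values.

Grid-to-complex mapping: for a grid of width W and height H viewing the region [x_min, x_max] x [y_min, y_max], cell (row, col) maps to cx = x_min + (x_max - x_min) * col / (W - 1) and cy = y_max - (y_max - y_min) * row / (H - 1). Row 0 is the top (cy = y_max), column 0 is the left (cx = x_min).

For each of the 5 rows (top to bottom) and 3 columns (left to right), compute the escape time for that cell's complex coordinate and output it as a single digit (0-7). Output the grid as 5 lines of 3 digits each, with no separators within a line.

(row=0, col=0): c = -1.8500 + -0.2300i → escape time 4
(row=0, col=1): c = -1.0850 + -0.2300i → escape time 7
(row=0, col=2): c = -0.3200 + -0.2300i → escape time 7
(row=1, col=0): c = -1.8500 + -0.5475i → escape time 3
(row=1, col=1): c = -1.0850 + -0.5475i → escape time 5
(row=1, col=2): c = -0.3200 + -0.5475i → escape time 7
(row=2, col=0): c = -1.8500 + -0.8650i → escape time 1
(row=2, col=1): c = -1.0850 + -0.8650i → escape time 3
(row=2, col=2): c = -0.3200 + -0.8650i → escape time 6
(row=3, col=0): c = -1.8500 + -1.1825i → escape time 1
(row=3, col=1): c = -1.0850 + -1.1825i → escape time 3
(row=3, col=2): c = -0.3200 + -1.1825i → escape time 3
(row=4, col=0): c = -1.8500 + -1.5000i → escape time 1
(row=4, col=1): c = -1.0850 + -1.5000i → escape time 2
(row=4, col=2): c = -0.3200 + -1.5000i → escape time 2

Answer: 477
357
136
133
122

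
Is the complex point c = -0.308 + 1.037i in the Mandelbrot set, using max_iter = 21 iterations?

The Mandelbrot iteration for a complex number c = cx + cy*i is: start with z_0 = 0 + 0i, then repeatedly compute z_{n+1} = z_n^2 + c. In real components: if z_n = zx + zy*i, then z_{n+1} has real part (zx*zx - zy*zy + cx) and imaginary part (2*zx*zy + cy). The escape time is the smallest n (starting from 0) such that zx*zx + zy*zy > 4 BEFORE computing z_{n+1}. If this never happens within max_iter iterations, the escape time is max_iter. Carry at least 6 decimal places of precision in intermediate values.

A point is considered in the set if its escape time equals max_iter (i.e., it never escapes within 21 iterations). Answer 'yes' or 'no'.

z_0 = 0 + 0i, c = -0.3080 + 1.0370i
Iter 1: z = -0.3080 + 1.0370i, |z|^2 = 1.1702
Iter 2: z = -1.2885 + 0.3982i, |z|^2 = 1.8188
Iter 3: z = 1.1937 + 0.0108i, |z|^2 = 1.4250
Iter 4: z = 1.1167 + 1.0628i, |z|^2 = 2.3767
Iter 5: z = -0.1905 + 3.4108i, |z|^2 = 11.6698
Escaped at iteration 5

Answer: no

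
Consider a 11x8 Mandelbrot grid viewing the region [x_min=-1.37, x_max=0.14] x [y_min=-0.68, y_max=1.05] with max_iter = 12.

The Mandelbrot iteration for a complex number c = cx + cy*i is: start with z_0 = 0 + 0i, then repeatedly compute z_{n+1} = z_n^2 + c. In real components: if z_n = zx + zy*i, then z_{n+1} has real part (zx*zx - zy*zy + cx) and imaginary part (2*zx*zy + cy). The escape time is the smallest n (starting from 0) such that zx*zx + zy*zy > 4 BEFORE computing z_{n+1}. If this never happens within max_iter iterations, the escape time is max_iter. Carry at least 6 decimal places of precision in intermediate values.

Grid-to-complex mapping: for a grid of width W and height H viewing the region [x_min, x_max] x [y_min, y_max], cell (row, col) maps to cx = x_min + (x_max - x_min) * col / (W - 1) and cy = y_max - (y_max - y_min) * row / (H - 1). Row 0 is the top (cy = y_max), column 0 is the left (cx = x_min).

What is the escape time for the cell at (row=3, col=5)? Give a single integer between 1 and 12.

Answer: 12

Derivation:
z_0 = 0 + 0i, c = -0.6150 + 0.3086i
Iter 1: z = -0.6150 + 0.3086i, |z|^2 = 0.4734
Iter 2: z = -0.3320 + -0.0710i, |z|^2 = 0.1153
Iter 3: z = -0.5098 + 0.3557i, |z|^2 = 0.3864
Iter 4: z = -0.4816 + -0.0541i, |z|^2 = 0.2349
Iter 5: z = -0.3860 + 0.3607i, |z|^2 = 0.2791
Iter 6: z = -0.5961 + 0.0301i, |z|^2 = 0.3563
Iter 7: z = -0.2606 + 0.2726i, |z|^2 = 0.1422
Iter 8: z = -0.6214 + 0.1665i, |z|^2 = 0.4139
Iter 9: z = -0.2565 + 0.1016i, |z|^2 = 0.0761
Iter 10: z = -0.5595 + 0.2564i, |z|^2 = 0.3788
Iter 11: z = -0.3677 + 0.0216i, |z|^2 = 0.1357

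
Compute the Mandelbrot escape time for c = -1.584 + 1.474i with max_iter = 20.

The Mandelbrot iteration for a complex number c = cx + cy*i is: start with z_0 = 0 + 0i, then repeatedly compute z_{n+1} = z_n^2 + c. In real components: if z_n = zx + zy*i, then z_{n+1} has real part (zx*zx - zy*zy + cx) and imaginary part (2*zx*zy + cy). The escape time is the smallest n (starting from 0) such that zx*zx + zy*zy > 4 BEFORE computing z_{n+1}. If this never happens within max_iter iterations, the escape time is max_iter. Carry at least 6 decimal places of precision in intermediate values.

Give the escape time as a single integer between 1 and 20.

z_0 = 0 + 0i, c = -1.5840 + 1.4740i
Iter 1: z = -1.5840 + 1.4740i, |z|^2 = 4.6817
Escaped at iteration 1

Answer: 1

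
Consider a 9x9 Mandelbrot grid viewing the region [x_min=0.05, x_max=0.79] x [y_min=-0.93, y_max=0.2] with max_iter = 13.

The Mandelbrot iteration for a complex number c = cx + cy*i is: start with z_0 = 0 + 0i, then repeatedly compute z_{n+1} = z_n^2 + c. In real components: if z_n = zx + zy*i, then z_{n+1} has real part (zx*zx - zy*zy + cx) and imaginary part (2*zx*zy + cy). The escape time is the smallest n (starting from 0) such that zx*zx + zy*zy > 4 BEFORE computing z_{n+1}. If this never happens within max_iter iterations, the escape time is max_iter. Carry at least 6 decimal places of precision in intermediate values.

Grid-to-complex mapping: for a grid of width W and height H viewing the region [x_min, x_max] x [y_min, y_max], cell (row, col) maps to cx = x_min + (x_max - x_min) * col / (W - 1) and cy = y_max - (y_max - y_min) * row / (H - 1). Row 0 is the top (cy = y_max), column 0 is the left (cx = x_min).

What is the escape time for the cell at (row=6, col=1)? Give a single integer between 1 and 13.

Answer: 13

Derivation:
z_0 = 0 + 0i, c = 0.1425 + -0.6475i
Iter 1: z = 0.1425 + -0.6475i, |z|^2 = 0.4396
Iter 2: z = -0.2565 + -0.8320i, |z|^2 = 0.7581
Iter 3: z = -0.4840 + -0.2207i, |z|^2 = 0.2830
Iter 4: z = 0.3280 + -0.4338i, |z|^2 = 0.2958
Iter 5: z = 0.0619 + -0.9321i, |z|^2 = 0.8727
Iter 6: z = -0.7225 + -0.7629i, |z|^2 = 1.1041
Iter 7: z = 0.0824 + 0.4550i, |z|^2 = 0.2138
Iter 8: z = -0.0577 + -0.5725i, |z|^2 = 0.3311
Iter 9: z = -0.1819 + -0.5814i, |z|^2 = 0.3712
Iter 10: z = -0.1625 + -0.4360i, |z|^2 = 0.2165
Iter 11: z = -0.0212 + -0.5058i, |z|^2 = 0.2563
Iter 12: z = -0.1129 + -0.6261i, |z|^2 = 0.4047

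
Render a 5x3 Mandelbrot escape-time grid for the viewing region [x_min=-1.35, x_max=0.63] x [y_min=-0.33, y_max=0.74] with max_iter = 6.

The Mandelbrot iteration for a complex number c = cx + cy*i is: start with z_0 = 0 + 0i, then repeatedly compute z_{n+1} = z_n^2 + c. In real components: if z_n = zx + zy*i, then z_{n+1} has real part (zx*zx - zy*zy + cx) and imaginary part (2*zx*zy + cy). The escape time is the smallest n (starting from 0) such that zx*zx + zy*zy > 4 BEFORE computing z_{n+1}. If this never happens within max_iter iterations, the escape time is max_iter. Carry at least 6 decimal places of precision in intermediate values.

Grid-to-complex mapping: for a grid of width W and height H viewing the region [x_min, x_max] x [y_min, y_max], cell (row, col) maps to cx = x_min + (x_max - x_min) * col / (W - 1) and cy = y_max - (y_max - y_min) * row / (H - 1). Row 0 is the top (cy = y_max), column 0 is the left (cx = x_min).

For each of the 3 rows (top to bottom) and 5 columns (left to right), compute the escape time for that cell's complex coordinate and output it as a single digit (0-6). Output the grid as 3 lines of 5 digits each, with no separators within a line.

Answer: 34663
66664
66664

Derivation:
(row=0, col=0): c = -1.3500 + 0.7400i → escape time 3
(row=0, col=1): c = -0.8550 + 0.7400i → escape time 4
(row=0, col=2): c = -0.3600 + 0.7400i → escape time 6
(row=0, col=3): c = 0.1350 + 0.7400i → escape time 6
(row=0, col=4): c = 0.6300 + 0.7400i → escape time 3
(row=1, col=0): c = -1.3500 + 0.2050i → escape time 6
(row=1, col=1): c = -0.8550 + 0.2050i → escape time 6
(row=1, col=2): c = -0.3600 + 0.2050i → escape time 6
(row=1, col=3): c = 0.1350 + 0.2050i → escape time 6
(row=1, col=4): c = 0.6300 + 0.2050i → escape time 4
(row=2, col=0): c = -1.3500 + -0.3300i → escape time 6
(row=2, col=1): c = -0.8550 + -0.3300i → escape time 6
(row=2, col=2): c = -0.3600 + -0.3300i → escape time 6
(row=2, col=3): c = 0.1350 + -0.3300i → escape time 6
(row=2, col=4): c = 0.6300 + -0.3300i → escape time 4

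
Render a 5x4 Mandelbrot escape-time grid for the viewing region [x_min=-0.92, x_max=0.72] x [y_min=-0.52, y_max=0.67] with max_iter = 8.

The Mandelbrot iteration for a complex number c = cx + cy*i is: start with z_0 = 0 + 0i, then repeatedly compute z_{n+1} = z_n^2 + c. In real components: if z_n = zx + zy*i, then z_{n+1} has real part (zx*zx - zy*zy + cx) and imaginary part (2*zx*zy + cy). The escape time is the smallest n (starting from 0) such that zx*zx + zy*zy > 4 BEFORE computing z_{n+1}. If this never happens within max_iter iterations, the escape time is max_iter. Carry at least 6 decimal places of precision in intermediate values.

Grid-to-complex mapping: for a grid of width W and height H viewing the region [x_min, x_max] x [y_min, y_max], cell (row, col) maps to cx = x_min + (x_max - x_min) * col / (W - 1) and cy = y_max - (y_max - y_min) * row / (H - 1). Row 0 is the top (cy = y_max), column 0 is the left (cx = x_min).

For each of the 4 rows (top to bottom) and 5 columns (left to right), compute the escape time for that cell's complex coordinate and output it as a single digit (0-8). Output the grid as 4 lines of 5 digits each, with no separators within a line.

(row=0, col=0): c = -0.9200 + 0.6700i → escape time 4
(row=0, col=1): c = -0.5100 + 0.6700i → escape time 8
(row=0, col=2): c = -0.1000 + 0.6700i → escape time 8
(row=0, col=3): c = 0.3100 + 0.6700i → escape time 7
(row=0, col=4): c = 0.7200 + 0.6700i → escape time 3
(row=1, col=0): c = -0.9200 + 0.2733i → escape time 8
(row=1, col=1): c = -0.5100 + 0.2733i → escape time 8
(row=1, col=2): c = -0.1000 + 0.2733i → escape time 8
(row=1, col=3): c = 0.3100 + 0.2733i → escape time 8
(row=1, col=4): c = 0.7200 + 0.2733i → escape time 3
(row=2, col=0): c = -0.9200 + -0.1233i → escape time 8
(row=2, col=1): c = -0.5100 + -0.1233i → escape time 8
(row=2, col=2): c = -0.1000 + -0.1233i → escape time 8
(row=2, col=3): c = 0.3100 + -0.1233i → escape time 8
(row=2, col=4): c = 0.7200 + -0.1233i → escape time 3
(row=3, col=0): c = -0.9200 + -0.5200i → escape time 5
(row=3, col=1): c = -0.5100 + -0.5200i → escape time 8
(row=3, col=2): c = -0.1000 + -0.5200i → escape time 8
(row=3, col=3): c = 0.3100 + -0.5200i → escape time 8
(row=3, col=4): c = 0.7200 + -0.5200i → escape time 3

Answer: 48873
88883
88883
58883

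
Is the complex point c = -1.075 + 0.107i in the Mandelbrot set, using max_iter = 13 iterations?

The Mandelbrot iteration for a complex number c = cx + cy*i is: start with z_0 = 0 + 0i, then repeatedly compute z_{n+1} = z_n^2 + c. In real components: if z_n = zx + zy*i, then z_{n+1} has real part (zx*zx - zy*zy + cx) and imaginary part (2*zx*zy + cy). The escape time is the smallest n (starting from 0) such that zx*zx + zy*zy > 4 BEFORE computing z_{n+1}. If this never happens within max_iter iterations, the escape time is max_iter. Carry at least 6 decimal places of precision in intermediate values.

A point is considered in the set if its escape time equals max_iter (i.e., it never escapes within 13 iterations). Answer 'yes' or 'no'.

z_0 = 0 + 0i, c = -1.0750 + 0.1070i
Iter 1: z = -1.0750 + 0.1070i, |z|^2 = 1.1671
Iter 2: z = 0.0692 + -0.1230i, |z|^2 = 0.0199
Iter 3: z = -1.0854 + 0.0900i, |z|^2 = 1.1861
Iter 4: z = 0.0949 + -0.0883i, |z|^2 = 0.0168
Iter 5: z = -1.0738 + 0.0902i, |z|^2 = 1.1612
Iter 6: z = 0.0699 + -0.0868i, |z|^2 = 0.0124
Iter 7: z = -1.0776 + 0.0949i, |z|^2 = 1.1703
Iter 8: z = 0.0773 + -0.0975i, |z|^2 = 0.0155
Iter 9: z = -1.0785 + 0.0919i, |z|^2 = 1.1717
Iter 10: z = 0.0798 + -0.0913i, |z|^2 = 0.0147
Iter 11: z = -1.0770 + 0.0924i, |z|^2 = 1.1684
Iter 12: z = 0.0763 + -0.0921i, |z|^2 = 0.0143
Did not escape in 13 iterations → in set

Answer: yes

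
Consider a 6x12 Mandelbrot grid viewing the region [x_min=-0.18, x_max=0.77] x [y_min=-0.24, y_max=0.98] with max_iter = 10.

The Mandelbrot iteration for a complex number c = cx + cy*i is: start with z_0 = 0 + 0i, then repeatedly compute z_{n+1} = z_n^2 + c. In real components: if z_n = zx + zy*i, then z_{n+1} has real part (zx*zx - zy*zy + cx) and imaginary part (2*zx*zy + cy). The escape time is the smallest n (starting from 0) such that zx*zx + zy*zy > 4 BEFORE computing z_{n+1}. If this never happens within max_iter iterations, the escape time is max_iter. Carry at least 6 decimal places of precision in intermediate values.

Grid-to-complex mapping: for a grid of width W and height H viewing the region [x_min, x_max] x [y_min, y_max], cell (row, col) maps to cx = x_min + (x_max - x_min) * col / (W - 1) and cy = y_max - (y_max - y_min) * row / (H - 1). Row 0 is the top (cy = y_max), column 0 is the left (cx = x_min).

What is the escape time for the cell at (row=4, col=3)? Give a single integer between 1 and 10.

z_0 = 0 + 0i, c = 0.3900 + 0.5364i
Iter 1: z = 0.3900 + 0.5364i, |z|^2 = 0.4398
Iter 2: z = 0.2544 + 0.9547i, |z|^2 = 0.9762
Iter 3: z = -0.4568 + 1.0222i, |z|^2 = 1.2534
Iter 4: z = -0.4462 + -0.3974i, |z|^2 = 0.3570
Iter 5: z = 0.4311 + 0.8910i, |z|^2 = 0.9797
Iter 6: z = -0.2180 + 1.3046i, |z|^2 = 1.7495
Iter 7: z = -1.2644 + -0.0325i, |z|^2 = 1.5998
Iter 8: z = 1.9877 + 0.6186i, |z|^2 = 4.3335
Escaped at iteration 8

Answer: 8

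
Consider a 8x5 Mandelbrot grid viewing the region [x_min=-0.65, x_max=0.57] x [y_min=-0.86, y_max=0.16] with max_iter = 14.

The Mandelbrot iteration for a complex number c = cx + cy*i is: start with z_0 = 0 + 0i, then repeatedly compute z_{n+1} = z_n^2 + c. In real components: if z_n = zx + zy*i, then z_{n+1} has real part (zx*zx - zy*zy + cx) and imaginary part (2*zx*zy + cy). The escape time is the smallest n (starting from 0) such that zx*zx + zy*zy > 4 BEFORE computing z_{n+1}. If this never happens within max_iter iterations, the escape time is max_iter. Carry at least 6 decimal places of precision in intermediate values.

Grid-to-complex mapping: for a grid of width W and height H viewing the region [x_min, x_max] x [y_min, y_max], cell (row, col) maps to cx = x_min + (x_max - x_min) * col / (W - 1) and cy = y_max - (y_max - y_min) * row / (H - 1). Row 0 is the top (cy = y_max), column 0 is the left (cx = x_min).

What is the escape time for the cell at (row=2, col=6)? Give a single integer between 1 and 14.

z_0 = 0 + 0i, c = 0.3957 + -0.3500i
Iter 1: z = 0.3957 + -0.3500i, |z|^2 = 0.2791
Iter 2: z = 0.4298 + -0.6270i, |z|^2 = 0.5779
Iter 3: z = 0.1873 + -0.8890i, |z|^2 = 0.8254
Iter 4: z = -0.3595 + -0.6830i, |z|^2 = 0.5958
Iter 5: z = 0.0584 + 0.1411i, |z|^2 = 0.0233
Iter 6: z = 0.3792 + -0.3335i, |z|^2 = 0.2550
Iter 7: z = 0.4283 + -0.6030i, |z|^2 = 0.5470
Iter 8: z = 0.2156 + -0.8665i, |z|^2 = 0.7973
Iter 9: z = -0.3086 + -0.7236i, |z|^2 = 0.6188
Iter 10: z = -0.0326 + 0.0966i, |z|^2 = 0.0104
Iter 11: z = 0.3874 + -0.3563i, |z|^2 = 0.2771
Iter 12: z = 0.4189 + -0.6261i, |z|^2 = 0.5675
Iter 13: z = 0.1792 + -0.8745i, |z|^2 = 0.7969

Answer: 14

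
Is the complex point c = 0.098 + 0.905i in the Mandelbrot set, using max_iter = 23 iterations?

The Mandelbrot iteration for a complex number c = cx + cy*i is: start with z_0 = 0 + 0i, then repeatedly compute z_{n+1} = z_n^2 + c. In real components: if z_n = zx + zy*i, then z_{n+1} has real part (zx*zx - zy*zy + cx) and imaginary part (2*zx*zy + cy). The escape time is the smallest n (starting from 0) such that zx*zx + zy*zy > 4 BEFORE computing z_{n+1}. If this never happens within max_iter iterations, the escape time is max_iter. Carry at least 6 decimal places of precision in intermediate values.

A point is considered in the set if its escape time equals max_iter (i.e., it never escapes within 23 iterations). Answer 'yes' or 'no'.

Answer: no

Derivation:
z_0 = 0 + 0i, c = 0.0980 + 0.9050i
Iter 1: z = 0.0980 + 0.9050i, |z|^2 = 0.8286
Iter 2: z = -0.7114 + 1.0824i, |z|^2 = 1.6777
Iter 3: z = -0.5674 + -0.6351i, |z|^2 = 0.7253
Iter 4: z = 0.0167 + 1.6257i, |z|^2 = 2.6432
Iter 5: z = -2.5446 + 0.9592i, |z|^2 = 7.3951
Escaped at iteration 5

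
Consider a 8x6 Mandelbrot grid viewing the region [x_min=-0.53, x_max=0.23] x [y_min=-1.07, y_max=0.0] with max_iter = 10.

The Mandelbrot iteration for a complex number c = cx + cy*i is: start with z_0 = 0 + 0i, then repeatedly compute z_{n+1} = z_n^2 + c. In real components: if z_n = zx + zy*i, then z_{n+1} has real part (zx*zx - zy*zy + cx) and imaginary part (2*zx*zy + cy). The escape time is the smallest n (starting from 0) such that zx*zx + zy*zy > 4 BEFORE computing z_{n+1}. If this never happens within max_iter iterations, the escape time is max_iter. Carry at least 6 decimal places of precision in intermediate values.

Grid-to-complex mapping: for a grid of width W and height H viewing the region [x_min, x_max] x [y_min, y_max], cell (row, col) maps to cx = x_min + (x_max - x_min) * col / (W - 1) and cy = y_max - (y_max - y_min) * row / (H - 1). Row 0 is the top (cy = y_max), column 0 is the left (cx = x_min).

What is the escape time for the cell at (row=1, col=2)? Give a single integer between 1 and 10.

Answer: 10

Derivation:
z_0 = 0 + 0i, c = -0.3129 + -0.2140i
Iter 1: z = -0.3129 + -0.2140i, |z|^2 = 0.1437
Iter 2: z = -0.2608 + -0.0801i, |z|^2 = 0.0744
Iter 3: z = -0.2513 + -0.1722i, |z|^2 = 0.0928
Iter 4: z = -0.2794 + -0.1274i, |z|^2 = 0.0943
Iter 5: z = -0.2510 + -0.1428i, |z|^2 = 0.0834
Iter 6: z = -0.2702 + -0.1423i, |z|^2 = 0.0933
Iter 7: z = -0.2601 + -0.1371i, |z|^2 = 0.0864
Iter 8: z = -0.2640 + -0.1427i, |z|^2 = 0.0901
Iter 9: z = -0.2635 + -0.1387i, |z|^2 = 0.0887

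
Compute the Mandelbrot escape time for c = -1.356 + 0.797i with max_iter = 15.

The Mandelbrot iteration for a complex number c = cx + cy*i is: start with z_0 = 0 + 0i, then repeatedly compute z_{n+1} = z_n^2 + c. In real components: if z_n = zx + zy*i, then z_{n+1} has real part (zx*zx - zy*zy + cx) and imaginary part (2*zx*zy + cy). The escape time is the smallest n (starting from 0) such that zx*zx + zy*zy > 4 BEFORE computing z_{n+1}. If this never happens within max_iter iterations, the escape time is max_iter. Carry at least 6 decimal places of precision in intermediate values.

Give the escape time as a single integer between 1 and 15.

Answer: 3

Derivation:
z_0 = 0 + 0i, c = -1.3560 + 0.7970i
Iter 1: z = -1.3560 + 0.7970i, |z|^2 = 2.4739
Iter 2: z = -0.1525 + -1.3645i, |z|^2 = 1.8850
Iter 3: z = -3.1945 + 1.2131i, |z|^2 = 11.6765
Escaped at iteration 3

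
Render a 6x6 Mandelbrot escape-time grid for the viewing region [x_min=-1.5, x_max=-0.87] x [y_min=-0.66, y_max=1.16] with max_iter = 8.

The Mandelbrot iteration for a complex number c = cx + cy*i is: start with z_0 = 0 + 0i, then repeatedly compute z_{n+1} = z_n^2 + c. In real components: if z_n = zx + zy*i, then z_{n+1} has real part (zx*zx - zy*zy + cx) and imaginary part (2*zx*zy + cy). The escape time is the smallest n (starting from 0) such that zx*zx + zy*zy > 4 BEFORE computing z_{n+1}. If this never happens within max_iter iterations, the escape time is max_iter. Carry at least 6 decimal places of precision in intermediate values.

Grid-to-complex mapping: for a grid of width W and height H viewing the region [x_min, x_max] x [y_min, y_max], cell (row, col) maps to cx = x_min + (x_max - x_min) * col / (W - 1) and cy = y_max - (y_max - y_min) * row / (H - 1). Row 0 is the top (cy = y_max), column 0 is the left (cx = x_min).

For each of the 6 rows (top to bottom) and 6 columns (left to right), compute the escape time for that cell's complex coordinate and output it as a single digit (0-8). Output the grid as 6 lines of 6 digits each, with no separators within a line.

(row=0, col=0): c = -1.5000 + 1.1600i → escape time 2
(row=0, col=1): c = -1.3740 + 1.1600i → escape time 2
(row=0, col=2): c = -1.2480 + 1.1600i → escape time 2
(row=0, col=3): c = -1.1220 + 1.1600i → escape time 3
(row=0, col=4): c = -0.9960 + 1.1600i → escape time 3
(row=0, col=5): c = -0.8700 + 1.1600i → escape time 3
(row=1, col=0): c = -1.5000 + 0.7960i → escape time 3
(row=1, col=1): c = -1.3740 + 0.7960i → escape time 3
(row=1, col=2): c = -1.2480 + 0.7960i → escape time 3
(row=1, col=3): c = -1.1220 + 0.7960i → escape time 3
(row=1, col=4): c = -0.9960 + 0.7960i → escape time 3
(row=1, col=5): c = -0.8700 + 0.7960i → escape time 4
(row=2, col=0): c = -1.5000 + 0.4320i → escape time 3
(row=2, col=1): c = -1.3740 + 0.4320i → escape time 4
(row=2, col=2): c = -1.2480 + 0.4320i → escape time 7
(row=2, col=3): c = -1.1220 + 0.4320i → escape time 6
(row=2, col=4): c = -0.9960 + 0.4320i → escape time 6
(row=2, col=5): c = -0.8700 + 0.4320i → escape time 6
(row=3, col=0): c = -1.5000 + 0.0680i → escape time 7
(row=3, col=1): c = -1.3740 + 0.0680i → escape time 8
(row=3, col=2): c = -1.2480 + 0.0680i → escape time 8
(row=3, col=3): c = -1.1220 + 0.0680i → escape time 8
(row=3, col=4): c = -0.9960 + 0.0680i → escape time 8
(row=3, col=5): c = -0.8700 + 0.0680i → escape time 8
(row=4, col=0): c = -1.5000 + -0.2960i → escape time 5
(row=4, col=1): c = -1.3740 + -0.2960i → escape time 6
(row=4, col=2): c = -1.2480 + -0.2960i → escape time 8
(row=4, col=3): c = -1.1220 + -0.2960i → escape time 8
(row=4, col=4): c = -0.9960 + -0.2960i → escape time 8
(row=4, col=5): c = -0.8700 + -0.2960i → escape time 8
(row=5, col=0): c = -1.5000 + -0.6600i → escape time 3
(row=5, col=1): c = -1.3740 + -0.6600i → escape time 3
(row=5, col=2): c = -1.2480 + -0.6600i → escape time 3
(row=5, col=3): c = -1.1220 + -0.6600i → escape time 3
(row=5, col=4): c = -0.9960 + -0.6600i → escape time 4
(row=5, col=5): c = -0.8700 + -0.6600i → escape time 4

Answer: 222333
333334
347666
788888
568888
333344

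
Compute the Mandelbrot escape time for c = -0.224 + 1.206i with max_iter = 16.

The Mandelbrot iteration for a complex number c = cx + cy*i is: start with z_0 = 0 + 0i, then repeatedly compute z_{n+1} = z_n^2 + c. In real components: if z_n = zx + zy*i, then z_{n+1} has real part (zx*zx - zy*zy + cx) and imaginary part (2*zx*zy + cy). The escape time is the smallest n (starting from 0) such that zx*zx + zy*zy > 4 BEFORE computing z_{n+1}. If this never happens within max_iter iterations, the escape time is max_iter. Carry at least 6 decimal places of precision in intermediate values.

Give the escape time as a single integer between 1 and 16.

z_0 = 0 + 0i, c = -0.2240 + 1.2060i
Iter 1: z = -0.2240 + 1.2060i, |z|^2 = 1.5046
Iter 2: z = -1.6283 + 0.6657i, |z|^2 = 3.0944
Iter 3: z = 1.9841 + -0.9619i, |z|^2 = 4.8617
Escaped at iteration 3

Answer: 3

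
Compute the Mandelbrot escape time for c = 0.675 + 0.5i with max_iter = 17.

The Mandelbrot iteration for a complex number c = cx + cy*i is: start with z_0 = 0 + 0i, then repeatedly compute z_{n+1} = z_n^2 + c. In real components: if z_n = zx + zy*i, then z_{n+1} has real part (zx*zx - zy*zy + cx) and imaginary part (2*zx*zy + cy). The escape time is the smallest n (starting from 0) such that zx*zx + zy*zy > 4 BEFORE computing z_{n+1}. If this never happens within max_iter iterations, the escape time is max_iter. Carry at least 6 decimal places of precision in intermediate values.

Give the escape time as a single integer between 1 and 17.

z_0 = 0 + 0i, c = 0.6750 + 0.5000i
Iter 1: z = 0.6750 + 0.5000i, |z|^2 = 0.7056
Iter 2: z = 0.8806 + 1.1750i, |z|^2 = 2.1561
Iter 3: z = 0.0699 + 2.5695i, |z|^2 = 6.6071
Escaped at iteration 3

Answer: 3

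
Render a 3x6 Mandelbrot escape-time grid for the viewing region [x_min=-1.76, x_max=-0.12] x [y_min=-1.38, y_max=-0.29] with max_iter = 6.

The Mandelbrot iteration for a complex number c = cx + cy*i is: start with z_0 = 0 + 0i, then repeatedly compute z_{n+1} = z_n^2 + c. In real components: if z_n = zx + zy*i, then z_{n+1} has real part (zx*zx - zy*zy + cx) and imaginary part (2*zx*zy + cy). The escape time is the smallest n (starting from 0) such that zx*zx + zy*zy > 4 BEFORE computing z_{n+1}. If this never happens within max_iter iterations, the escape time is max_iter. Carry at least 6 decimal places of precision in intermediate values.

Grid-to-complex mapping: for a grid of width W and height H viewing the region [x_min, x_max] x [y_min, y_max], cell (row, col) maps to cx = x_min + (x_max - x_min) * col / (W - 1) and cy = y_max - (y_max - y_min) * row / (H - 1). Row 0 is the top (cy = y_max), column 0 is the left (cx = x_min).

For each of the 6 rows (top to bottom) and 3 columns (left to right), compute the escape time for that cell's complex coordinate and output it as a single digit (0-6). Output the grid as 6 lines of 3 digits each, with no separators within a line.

(row=0, col=0): c = -1.7600 + -0.2900i → escape time 4
(row=0, col=1): c = -0.9400 + -0.2900i → escape time 6
(row=0, col=2): c = -0.1200 + -0.2900i → escape time 6
(row=1, col=0): c = -1.7600 + -0.5080i → escape time 3
(row=1, col=1): c = -0.9400 + -0.5080i → escape time 5
(row=1, col=2): c = -0.1200 + -0.5080i → escape time 6
(row=2, col=0): c = -1.7600 + -0.7260i → escape time 2
(row=2, col=1): c = -0.9400 + -0.7260i → escape time 4
(row=2, col=2): c = -0.1200 + -0.7260i → escape time 6
(row=3, col=0): c = -1.7600 + -0.9440i → escape time 2
(row=3, col=1): c = -0.9400 + -0.9440i → escape time 3
(row=3, col=2): c = -0.1200 + -0.9440i → escape time 6
(row=4, col=0): c = -1.7600 + -1.1620i → escape time 1
(row=4, col=1): c = -0.9400 + -1.1620i → escape time 3
(row=4, col=2): c = -0.1200 + -1.1620i → escape time 4
(row=5, col=0): c = -1.7600 + -1.3800i → escape time 1
(row=5, col=1): c = -0.9400 + -1.3800i → escape time 2
(row=5, col=2): c = -0.1200 + -1.3800i → escape time 2

Answer: 466
356
246
236
134
122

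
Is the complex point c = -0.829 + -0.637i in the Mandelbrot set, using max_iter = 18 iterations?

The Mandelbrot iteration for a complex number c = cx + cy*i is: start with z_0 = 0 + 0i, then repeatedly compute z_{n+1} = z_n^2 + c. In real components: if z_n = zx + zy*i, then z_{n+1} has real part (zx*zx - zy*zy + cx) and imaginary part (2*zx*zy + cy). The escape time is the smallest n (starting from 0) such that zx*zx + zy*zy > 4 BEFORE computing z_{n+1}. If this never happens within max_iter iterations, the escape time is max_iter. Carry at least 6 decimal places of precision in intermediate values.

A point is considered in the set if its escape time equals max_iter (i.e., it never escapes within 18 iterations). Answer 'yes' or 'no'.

Answer: no

Derivation:
z_0 = 0 + 0i, c = -0.8290 + -0.6370i
Iter 1: z = -0.8290 + -0.6370i, |z|^2 = 1.0930
Iter 2: z = -0.5475 + 0.4191i, |z|^2 = 0.4755
Iter 3: z = -0.7049 + -1.0960i, |z|^2 = 1.6981
Iter 4: z = -1.5333 + 0.9081i, |z|^2 = 3.1757
Iter 5: z = 0.6974 + -3.4219i, |z|^2 = 12.1954
Escaped at iteration 5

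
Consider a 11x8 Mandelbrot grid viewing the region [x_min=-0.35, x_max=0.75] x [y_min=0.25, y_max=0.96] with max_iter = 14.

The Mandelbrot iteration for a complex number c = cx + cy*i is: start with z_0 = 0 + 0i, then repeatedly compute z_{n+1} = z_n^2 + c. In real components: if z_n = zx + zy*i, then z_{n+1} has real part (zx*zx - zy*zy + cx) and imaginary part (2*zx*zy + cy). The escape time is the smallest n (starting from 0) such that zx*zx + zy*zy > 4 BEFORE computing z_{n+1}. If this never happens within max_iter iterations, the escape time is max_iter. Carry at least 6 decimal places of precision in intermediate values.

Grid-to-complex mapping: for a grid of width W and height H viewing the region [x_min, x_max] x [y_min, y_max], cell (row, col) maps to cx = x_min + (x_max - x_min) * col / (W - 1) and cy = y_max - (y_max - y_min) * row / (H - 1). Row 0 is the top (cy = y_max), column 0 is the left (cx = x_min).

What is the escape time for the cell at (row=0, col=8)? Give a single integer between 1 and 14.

Answer: 3

Derivation:
z_0 = 0 + 0i, c = 0.5300 + 0.9600i
Iter 1: z = 0.5300 + 0.9600i, |z|^2 = 1.2025
Iter 2: z = -0.1107 + 1.9776i, |z|^2 = 3.9232
Iter 3: z = -3.3686 + 0.5222i, |z|^2 = 11.6204
Escaped at iteration 3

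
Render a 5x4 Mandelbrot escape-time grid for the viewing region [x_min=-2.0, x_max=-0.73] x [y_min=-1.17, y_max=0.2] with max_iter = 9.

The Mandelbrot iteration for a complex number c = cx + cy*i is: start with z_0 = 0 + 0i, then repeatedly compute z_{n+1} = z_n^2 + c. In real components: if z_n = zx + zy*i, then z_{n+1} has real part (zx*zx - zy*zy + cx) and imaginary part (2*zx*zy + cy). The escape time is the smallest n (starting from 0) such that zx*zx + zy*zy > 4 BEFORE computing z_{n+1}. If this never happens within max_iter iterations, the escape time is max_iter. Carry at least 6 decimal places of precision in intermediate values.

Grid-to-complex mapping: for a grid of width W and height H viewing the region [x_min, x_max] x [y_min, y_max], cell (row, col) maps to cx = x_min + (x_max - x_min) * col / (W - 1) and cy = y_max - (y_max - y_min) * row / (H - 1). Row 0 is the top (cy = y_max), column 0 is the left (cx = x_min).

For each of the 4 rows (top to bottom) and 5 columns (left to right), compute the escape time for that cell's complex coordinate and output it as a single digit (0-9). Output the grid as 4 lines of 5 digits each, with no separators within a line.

Answer: 14799
14699
13334
11233

Derivation:
(row=0, col=0): c = -2.0000 + 0.2000i → escape time 1
(row=0, col=1): c = -1.6825 + 0.2000i → escape time 4
(row=0, col=2): c = -1.3650 + 0.2000i → escape time 7
(row=0, col=3): c = -1.0475 + 0.2000i → escape time 9
(row=0, col=4): c = -0.7300 + 0.2000i → escape time 9
(row=1, col=0): c = -2.0000 + -0.2567i → escape time 1
(row=1, col=1): c = -1.6825 + -0.2567i → escape time 4
(row=1, col=2): c = -1.3650 + -0.2567i → escape time 6
(row=1, col=3): c = -1.0475 + -0.2567i → escape time 9
(row=1, col=4): c = -0.7300 + -0.2567i → escape time 9
(row=2, col=0): c = -2.0000 + -0.7133i → escape time 1
(row=2, col=1): c = -1.6825 + -0.7133i → escape time 3
(row=2, col=2): c = -1.3650 + -0.7133i → escape time 3
(row=2, col=3): c = -1.0475 + -0.7133i → escape time 3
(row=2, col=4): c = -0.7300 + -0.7133i → escape time 4
(row=3, col=0): c = -2.0000 + -1.1700i → escape time 1
(row=3, col=1): c = -1.6825 + -1.1700i → escape time 1
(row=3, col=2): c = -1.3650 + -1.1700i → escape time 2
(row=3, col=3): c = -1.0475 + -1.1700i → escape time 3
(row=3, col=4): c = -0.7300 + -1.1700i → escape time 3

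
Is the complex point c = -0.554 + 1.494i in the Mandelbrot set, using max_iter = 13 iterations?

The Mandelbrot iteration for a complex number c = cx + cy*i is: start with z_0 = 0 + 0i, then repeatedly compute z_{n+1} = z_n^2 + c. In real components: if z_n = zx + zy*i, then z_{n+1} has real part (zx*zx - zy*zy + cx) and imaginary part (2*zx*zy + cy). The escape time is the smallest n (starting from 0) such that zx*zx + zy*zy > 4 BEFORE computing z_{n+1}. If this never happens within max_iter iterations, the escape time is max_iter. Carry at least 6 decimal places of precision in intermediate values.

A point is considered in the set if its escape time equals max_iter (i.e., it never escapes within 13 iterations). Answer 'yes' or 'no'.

z_0 = 0 + 0i, c = -0.5540 + 1.4940i
Iter 1: z = -0.5540 + 1.4940i, |z|^2 = 2.5390
Iter 2: z = -2.4791 + -0.1614i, |z|^2 = 6.1721
Escaped at iteration 2

Answer: no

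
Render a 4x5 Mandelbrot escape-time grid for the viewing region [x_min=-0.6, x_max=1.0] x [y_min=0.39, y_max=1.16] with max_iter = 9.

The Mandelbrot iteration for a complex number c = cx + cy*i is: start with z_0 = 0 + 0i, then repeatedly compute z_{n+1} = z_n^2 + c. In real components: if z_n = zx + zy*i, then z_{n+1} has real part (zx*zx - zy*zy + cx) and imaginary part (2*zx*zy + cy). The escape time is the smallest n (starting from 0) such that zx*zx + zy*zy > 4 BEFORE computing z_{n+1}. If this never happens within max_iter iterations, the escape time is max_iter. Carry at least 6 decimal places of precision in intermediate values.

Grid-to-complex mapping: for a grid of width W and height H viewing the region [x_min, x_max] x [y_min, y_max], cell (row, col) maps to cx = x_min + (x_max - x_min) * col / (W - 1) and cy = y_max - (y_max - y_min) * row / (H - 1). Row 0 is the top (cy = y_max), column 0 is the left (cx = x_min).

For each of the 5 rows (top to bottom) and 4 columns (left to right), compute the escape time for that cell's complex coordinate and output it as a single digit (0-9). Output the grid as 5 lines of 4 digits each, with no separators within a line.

Answer: 3422
4932
5932
9952
9992

Derivation:
(row=0, col=0): c = -0.6000 + 1.1600i → escape time 3
(row=0, col=1): c = -0.0667 + 1.1600i → escape time 4
(row=0, col=2): c = 0.4667 + 1.1600i → escape time 2
(row=0, col=3): c = 1.0000 + 1.1600i → escape time 2
(row=1, col=0): c = -0.6000 + 0.9675i → escape time 4
(row=1, col=1): c = -0.0667 + 0.9675i → escape time 9
(row=1, col=2): c = 0.4667 + 0.9675i → escape time 3
(row=1, col=3): c = 1.0000 + 0.9675i → escape time 2
(row=2, col=0): c = -0.6000 + 0.7750i → escape time 5
(row=2, col=1): c = -0.0667 + 0.7750i → escape time 9
(row=2, col=2): c = 0.4667 + 0.7750i → escape time 3
(row=2, col=3): c = 1.0000 + 0.7750i → escape time 2
(row=3, col=0): c = -0.6000 + 0.5825i → escape time 9
(row=3, col=1): c = -0.0667 + 0.5825i → escape time 9
(row=3, col=2): c = 0.4667 + 0.5825i → escape time 5
(row=3, col=3): c = 1.0000 + 0.5825i → escape time 2
(row=4, col=0): c = -0.6000 + 0.3900i → escape time 9
(row=4, col=1): c = -0.0667 + 0.3900i → escape time 9
(row=4, col=2): c = 0.4667 + 0.3900i → escape time 9
(row=4, col=3): c = 1.0000 + 0.3900i → escape time 2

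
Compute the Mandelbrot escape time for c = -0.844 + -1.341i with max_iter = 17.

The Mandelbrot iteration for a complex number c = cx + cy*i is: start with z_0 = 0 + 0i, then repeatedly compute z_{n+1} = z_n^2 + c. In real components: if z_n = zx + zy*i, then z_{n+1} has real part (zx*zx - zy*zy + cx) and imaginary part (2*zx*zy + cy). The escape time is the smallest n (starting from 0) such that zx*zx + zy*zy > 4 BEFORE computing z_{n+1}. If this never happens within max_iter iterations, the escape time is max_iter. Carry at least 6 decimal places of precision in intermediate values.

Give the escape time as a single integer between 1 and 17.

z_0 = 0 + 0i, c = -0.8440 + -1.3410i
Iter 1: z = -0.8440 + -1.3410i, |z|^2 = 2.5106
Iter 2: z = -1.9299 + 0.9226i, |z|^2 = 4.5759
Escaped at iteration 2

Answer: 2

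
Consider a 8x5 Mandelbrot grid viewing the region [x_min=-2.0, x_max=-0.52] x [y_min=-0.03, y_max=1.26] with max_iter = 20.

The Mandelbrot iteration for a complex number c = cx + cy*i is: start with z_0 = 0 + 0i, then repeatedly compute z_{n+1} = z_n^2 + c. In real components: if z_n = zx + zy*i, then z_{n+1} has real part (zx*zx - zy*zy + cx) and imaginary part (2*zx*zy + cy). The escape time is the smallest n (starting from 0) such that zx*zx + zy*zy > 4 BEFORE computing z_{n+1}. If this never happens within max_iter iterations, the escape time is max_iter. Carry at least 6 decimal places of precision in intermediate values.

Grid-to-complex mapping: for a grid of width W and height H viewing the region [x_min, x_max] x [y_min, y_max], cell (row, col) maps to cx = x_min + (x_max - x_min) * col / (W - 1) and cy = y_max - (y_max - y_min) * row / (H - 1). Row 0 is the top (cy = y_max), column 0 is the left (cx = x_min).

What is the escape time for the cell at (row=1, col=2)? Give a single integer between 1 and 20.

z_0 = 0 + 0i, c = -1.5771 + 0.9375i
Iter 1: z = -1.5771 + 0.9375i, |z|^2 = 3.3663
Iter 2: z = 0.0313 + -2.0196i, |z|^2 = 4.0799
Escaped at iteration 2

Answer: 2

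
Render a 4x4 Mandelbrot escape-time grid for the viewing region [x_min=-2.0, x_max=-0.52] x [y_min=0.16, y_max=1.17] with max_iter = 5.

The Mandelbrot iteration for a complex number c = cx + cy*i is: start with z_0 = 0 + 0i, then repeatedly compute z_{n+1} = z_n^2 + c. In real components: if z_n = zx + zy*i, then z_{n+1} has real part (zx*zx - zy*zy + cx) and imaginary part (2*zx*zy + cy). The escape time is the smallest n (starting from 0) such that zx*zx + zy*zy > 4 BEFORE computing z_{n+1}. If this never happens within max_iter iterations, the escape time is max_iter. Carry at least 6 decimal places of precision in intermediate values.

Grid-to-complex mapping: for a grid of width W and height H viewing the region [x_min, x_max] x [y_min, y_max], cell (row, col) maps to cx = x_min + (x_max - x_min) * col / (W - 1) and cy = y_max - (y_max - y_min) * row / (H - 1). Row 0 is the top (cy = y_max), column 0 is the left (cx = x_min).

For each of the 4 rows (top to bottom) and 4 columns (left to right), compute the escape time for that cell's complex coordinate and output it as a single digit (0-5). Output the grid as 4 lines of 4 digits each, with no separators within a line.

(row=0, col=0): c = -2.0000 + 1.1700i → escape time 1
(row=0, col=1): c = -1.5067 + 1.1700i → escape time 2
(row=0, col=2): c = -1.0133 + 1.1700i → escape time 3
(row=0, col=3): c = -0.5200 + 1.1700i → escape time 3
(row=1, col=0): c = -2.0000 + 0.8333i → escape time 1
(row=1, col=1): c = -1.5067 + 0.8333i → escape time 3
(row=1, col=2): c = -1.0133 + 0.8333i → escape time 3
(row=1, col=3): c = -0.5200 + 0.8333i → escape time 5
(row=2, col=0): c = -2.0000 + 0.4967i → escape time 1
(row=2, col=1): c = -1.5067 + 0.4967i → escape time 3
(row=2, col=2): c = -1.0133 + 0.4967i → escape time 5
(row=2, col=3): c = -0.5200 + 0.4967i → escape time 5
(row=3, col=0): c = -2.0000 + 0.1600i → escape time 1
(row=3, col=1): c = -1.5067 + 0.1600i → escape time 5
(row=3, col=2): c = -1.0133 + 0.1600i → escape time 5
(row=3, col=3): c = -0.5200 + 0.1600i → escape time 5

Answer: 1233
1335
1355
1555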